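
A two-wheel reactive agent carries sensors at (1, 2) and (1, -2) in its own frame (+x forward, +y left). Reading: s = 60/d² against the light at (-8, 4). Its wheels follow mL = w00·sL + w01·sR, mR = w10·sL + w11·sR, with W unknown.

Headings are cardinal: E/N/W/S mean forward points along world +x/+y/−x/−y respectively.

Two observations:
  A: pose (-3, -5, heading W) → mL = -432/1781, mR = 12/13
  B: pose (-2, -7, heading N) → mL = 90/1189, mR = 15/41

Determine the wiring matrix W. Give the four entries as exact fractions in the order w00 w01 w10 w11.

obs A: pose=(-3,-5,W) → sL=60/137, sR=12/13, mL=-432/1781, mR=12/13
obs B: pose=(-2,-7,N) → sL=15/29, sR=15/41, mL=90/1189, mR=15/41
sensor matrix S = [[60/137, 12/13], [15/29, 15/41]]; det S = -671760/2117609
solve [mL_A; mL_B] = S·[w00; w01] and [mR_A; mR_B] = S·[w10; w11]:
  w00 = 1/2, w01 = -1/2, w10 = 0, w11 = 1

1/2 -1/2 0 1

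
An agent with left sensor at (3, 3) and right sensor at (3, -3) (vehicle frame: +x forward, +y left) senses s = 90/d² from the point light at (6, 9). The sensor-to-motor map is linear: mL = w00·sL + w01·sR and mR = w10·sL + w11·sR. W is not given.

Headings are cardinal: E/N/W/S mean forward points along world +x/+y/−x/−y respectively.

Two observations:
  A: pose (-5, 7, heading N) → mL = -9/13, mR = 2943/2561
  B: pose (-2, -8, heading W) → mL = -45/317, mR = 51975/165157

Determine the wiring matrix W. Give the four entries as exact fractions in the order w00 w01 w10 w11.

0 -1/2 1 1/2

obs A: pose=(-5,7,N) → sL=90/197, sR=18/13, mL=-9/13, mR=2943/2561
obs B: pose=(-2,-8,W) → sL=90/521, sR=90/317, mL=-45/317, mR=51975/165157
sensor matrix S = [[90/197, 18/13], [90/521, 90/317]]; det S = -46306080/422967077
solve [mL_A; mL_B] = S·[w00; w01] and [mR_A; mR_B] = S·[w10; w11]:
  w00 = 0, w01 = -1/2, w10 = 1, w11 = 1/2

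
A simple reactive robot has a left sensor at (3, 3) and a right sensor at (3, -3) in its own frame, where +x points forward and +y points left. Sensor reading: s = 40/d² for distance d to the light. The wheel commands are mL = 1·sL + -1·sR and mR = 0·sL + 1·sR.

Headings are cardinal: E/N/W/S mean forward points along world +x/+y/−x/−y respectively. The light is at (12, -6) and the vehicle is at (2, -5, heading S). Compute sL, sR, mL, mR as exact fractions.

left sensor world pos  = (5, -8); dL² = 53
right sensor world pos = (-1, -8); dR² = 173
sL = 40/53 = 40/53
sR = 40/173 = 40/173
mL = 1·sL + -1·sR = 4800/9169
mR = 0·sL + 1·sR = 40/173

40/53 40/173 4800/9169 40/173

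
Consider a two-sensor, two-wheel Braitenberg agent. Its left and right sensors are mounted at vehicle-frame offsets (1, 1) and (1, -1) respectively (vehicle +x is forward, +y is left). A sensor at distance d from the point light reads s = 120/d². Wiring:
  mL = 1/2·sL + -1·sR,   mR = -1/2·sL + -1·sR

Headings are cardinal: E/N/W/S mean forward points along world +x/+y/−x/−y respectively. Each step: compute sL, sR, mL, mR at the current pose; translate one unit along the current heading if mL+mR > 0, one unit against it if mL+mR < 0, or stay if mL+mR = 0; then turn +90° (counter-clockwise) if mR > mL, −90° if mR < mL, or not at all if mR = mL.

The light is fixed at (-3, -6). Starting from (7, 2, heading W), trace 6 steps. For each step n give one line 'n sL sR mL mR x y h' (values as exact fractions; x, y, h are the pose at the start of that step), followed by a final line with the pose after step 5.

0 12/13 20/27 -98/351 -422/351 7 2 W
1 120/181 8/15 -548/2715 -2348/2715 8 2 N
2 15/26 2/3 -59/156 -149/156 8 1 E
3 120/157 40/39 -3940/6123 -8620/6123 7 1 S
4 12/13 20/27 -98/351 -422/351 7 2 W
5 120/181 8/15 -548/2715 -2348/2715 8 2 N
final 8 1 E

n=0: pose=(7,2,W); sL=12/13, sR=20/27; mL=-98/351, mR=-422/351; mL+mR=-40/27 → advance -1; mR−mL=-12/13 → turn -1·90°
n=1: pose=(8,2,N); sL=120/181, sR=8/15; mL=-548/2715, mR=-2348/2715; mL+mR=-16/15 → advance -1; mR−mL=-120/181 → turn -1·90°
n=2: pose=(8,1,E); sL=15/26, sR=2/3; mL=-59/156, mR=-149/156; mL+mR=-4/3 → advance -1; mR−mL=-15/26 → turn -1·90°
n=3: pose=(7,1,S); sL=120/157, sR=40/39; mL=-3940/6123, mR=-8620/6123; mL+mR=-80/39 → advance -1; mR−mL=-120/157 → turn -1·90°
n=4: pose=(7,2,W); sL=12/13, sR=20/27; mL=-98/351, mR=-422/351; mL+mR=-40/27 → advance -1; mR−mL=-12/13 → turn -1·90°
n=5: pose=(8,2,N); sL=120/181, sR=8/15; mL=-548/2715, mR=-2348/2715; mL+mR=-16/15 → advance -1; mR−mL=-120/181 → turn -1·90°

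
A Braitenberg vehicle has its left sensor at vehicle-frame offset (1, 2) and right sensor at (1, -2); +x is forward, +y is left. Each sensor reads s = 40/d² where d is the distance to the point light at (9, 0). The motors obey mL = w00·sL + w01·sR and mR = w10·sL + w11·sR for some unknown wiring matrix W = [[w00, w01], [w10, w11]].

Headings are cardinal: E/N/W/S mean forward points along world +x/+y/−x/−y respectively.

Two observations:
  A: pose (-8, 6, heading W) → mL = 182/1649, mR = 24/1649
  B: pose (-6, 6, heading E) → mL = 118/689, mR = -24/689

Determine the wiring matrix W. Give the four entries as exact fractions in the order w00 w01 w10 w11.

1/2 1/2 1 -1

obs A: pose=(-8,6,W) → sL=2/17, sR=10/97, mL=182/1649, mR=24/1649
obs B: pose=(-6,6,E) → sL=2/13, sR=10/53, mL=118/689, mR=-24/689
sensor matrix S = [[2/17, 10/97], [2/13, 10/53]]; det S = 7200/1136161
solve [mL_A; mL_B] = S·[w00; w01] and [mR_A; mR_B] = S·[w10; w11]:
  w00 = 1/2, w01 = 1/2, w10 = 1, w11 = -1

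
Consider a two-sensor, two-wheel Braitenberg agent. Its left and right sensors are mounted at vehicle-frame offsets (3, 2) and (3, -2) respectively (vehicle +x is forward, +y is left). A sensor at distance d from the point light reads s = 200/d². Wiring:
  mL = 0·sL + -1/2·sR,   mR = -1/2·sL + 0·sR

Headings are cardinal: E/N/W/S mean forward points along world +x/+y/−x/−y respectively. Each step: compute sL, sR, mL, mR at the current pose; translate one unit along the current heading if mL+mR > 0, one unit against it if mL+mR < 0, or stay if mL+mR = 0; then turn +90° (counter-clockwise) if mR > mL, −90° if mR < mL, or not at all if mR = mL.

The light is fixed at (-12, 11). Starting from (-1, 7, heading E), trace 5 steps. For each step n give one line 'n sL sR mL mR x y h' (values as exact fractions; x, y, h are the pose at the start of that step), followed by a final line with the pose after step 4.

0 1 25/29 -25/58 -1/2 -1 7 E
1 200/193 200/113 -100/113 -100/193 -2 7 S
2 20/17 100/97 -50/97 -10/17 -2 8 E
3 200/157 40/17 -20/17 -100/157 -3 8 S
4 25/18 5/4 -5/8 -25/36 -3 9 E
final -4 9 S

n=0: pose=(-1,7,E); sL=1, sR=25/29; mL=-25/58, mR=-1/2; mL+mR=-27/29 → advance -1; mR−mL=-2/29 → turn -1·90°
n=1: pose=(-2,7,S); sL=200/193, sR=200/113; mL=-100/113, mR=-100/193; mL+mR=-30600/21809 → advance -1; mR−mL=8000/21809 → turn +1·90°
n=2: pose=(-2,8,E); sL=20/17, sR=100/97; mL=-50/97, mR=-10/17; mL+mR=-1820/1649 → advance -1; mR−mL=-120/1649 → turn -1·90°
n=3: pose=(-3,8,S); sL=200/157, sR=40/17; mL=-20/17, mR=-100/157; mL+mR=-4840/2669 → advance -1; mR−mL=1440/2669 → turn +1·90°
n=4: pose=(-3,9,E); sL=25/18, sR=5/4; mL=-5/8, mR=-25/36; mL+mR=-95/72 → advance -1; mR−mL=-5/72 → turn -1·90°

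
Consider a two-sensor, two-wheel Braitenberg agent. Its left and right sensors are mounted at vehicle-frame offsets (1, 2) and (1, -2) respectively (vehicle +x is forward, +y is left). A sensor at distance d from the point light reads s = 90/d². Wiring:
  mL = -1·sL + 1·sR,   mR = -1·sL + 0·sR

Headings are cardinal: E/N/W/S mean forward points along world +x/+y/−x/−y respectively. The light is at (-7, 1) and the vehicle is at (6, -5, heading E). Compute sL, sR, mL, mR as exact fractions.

45/106 9/26 -54/689 -45/106

left sensor world pos  = (7, -3); dL² = 212
right sensor world pos = (7, -7); dR² = 260
sL = 90/212 = 45/106
sR = 90/260 = 9/26
mL = -1·sL + 1·sR = -54/689
mR = -1·sL + 0·sR = -45/106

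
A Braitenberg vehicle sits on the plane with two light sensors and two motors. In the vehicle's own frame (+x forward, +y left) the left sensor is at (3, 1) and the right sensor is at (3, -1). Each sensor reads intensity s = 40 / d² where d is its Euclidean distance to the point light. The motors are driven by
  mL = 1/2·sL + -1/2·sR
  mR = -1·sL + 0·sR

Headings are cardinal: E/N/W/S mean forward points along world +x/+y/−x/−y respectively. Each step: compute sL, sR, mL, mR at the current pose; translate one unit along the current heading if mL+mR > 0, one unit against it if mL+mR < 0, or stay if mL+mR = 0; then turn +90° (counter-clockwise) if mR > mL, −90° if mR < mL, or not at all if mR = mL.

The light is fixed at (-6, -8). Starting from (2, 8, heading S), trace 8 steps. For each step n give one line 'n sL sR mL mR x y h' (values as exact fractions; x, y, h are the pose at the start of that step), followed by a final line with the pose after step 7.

0 4/25 20/109 -32/2725 -4/25 2 8 S
1 40/281 40/349 1360/98069 -40/281 2 9 W
2 5/58 2/25 9/2900 -5/58 3 9 N
3 40/433 40/369 -1280/159777 -40/433 3 8 E
4 4/25 20/109 -32/2725 -4/25 2 8 S
5 40/281 40/349 1360/98069 -40/281 2 9 W
6 5/58 2/25 9/2900 -5/58 3 9 N
7 40/433 40/369 -1280/159777 -40/433 3 8 E
final 2 8 S

n=0: pose=(2,8,S); sL=4/25, sR=20/109; mL=-32/2725, mR=-4/25; mL+mR=-468/2725 → advance -1; mR−mL=-404/2725 → turn -1·90°
n=1: pose=(2,9,W); sL=40/281, sR=40/349; mL=1360/98069, mR=-40/281; mL+mR=-12600/98069 → advance -1; mR−mL=-15320/98069 → turn -1·90°
n=2: pose=(3,9,N); sL=5/58, sR=2/25; mL=9/2900, mR=-5/58; mL+mR=-241/2900 → advance -1; mR−mL=-259/2900 → turn -1·90°
n=3: pose=(3,8,E); sL=40/433, sR=40/369; mL=-1280/159777, mR=-40/433; mL+mR=-16040/159777 → advance -1; mR−mL=-13480/159777 → turn -1·90°
n=4: pose=(2,8,S); sL=4/25, sR=20/109; mL=-32/2725, mR=-4/25; mL+mR=-468/2725 → advance -1; mR−mL=-404/2725 → turn -1·90°
n=5: pose=(2,9,W); sL=40/281, sR=40/349; mL=1360/98069, mR=-40/281; mL+mR=-12600/98069 → advance -1; mR−mL=-15320/98069 → turn -1·90°
n=6: pose=(3,9,N); sL=5/58, sR=2/25; mL=9/2900, mR=-5/58; mL+mR=-241/2900 → advance -1; mR−mL=-259/2900 → turn -1·90°
n=7: pose=(3,8,E); sL=40/433, sR=40/369; mL=-1280/159777, mR=-40/433; mL+mR=-16040/159777 → advance -1; mR−mL=-13480/159777 → turn -1·90°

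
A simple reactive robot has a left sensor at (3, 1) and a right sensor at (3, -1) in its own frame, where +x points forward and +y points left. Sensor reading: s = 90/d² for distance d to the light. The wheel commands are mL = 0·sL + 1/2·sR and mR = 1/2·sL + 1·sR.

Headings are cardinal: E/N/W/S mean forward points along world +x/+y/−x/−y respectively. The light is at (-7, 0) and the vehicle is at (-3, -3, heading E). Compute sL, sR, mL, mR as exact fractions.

90/53 18/13 9/13 1539/689

left sensor world pos  = (0, -2); dL² = 53
right sensor world pos = (0, -4); dR² = 65
sL = 90/53 = 90/53
sR = 90/65 = 18/13
mL = 0·sL + 1/2·sR = 9/13
mR = 1/2·sL + 1·sR = 1539/689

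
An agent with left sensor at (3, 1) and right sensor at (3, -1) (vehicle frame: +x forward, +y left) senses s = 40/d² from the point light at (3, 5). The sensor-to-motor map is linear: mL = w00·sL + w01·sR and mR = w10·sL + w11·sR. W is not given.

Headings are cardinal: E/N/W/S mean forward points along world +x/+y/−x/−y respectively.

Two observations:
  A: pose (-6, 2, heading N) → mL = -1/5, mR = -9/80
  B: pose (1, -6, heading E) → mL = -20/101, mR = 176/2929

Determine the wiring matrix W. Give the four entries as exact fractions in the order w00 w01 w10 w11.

obs A: pose=(-6,2,N) → sL=2/5, sR=5/8, mL=-1/5, mR=-9/80
obs B: pose=(1,-6,E) → sL=40/101, sR=8/29, mL=-20/101, mR=176/2929
sensor matrix S = [[2/5, 5/8], [40/101, 8/29]]; det S = -2009/14645
solve [mL_A; mL_B] = S·[w00; w01] and [mR_A; mR_B] = S·[w10; w11]:
  w00 = -1/2, w01 = 0, w10 = 1/2, w11 = -1/2

-1/2 0 1/2 -1/2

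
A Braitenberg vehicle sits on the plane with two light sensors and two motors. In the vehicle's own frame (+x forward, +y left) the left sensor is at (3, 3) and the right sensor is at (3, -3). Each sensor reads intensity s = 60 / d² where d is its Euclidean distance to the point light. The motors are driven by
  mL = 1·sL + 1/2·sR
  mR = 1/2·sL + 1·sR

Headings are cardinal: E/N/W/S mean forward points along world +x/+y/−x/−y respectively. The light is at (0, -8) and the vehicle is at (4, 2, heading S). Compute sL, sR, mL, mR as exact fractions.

30/49 6/5 297/245 369/245

left sensor world pos  = (7, -1); dL² = 98
right sensor world pos = (1, -1); dR² = 50
sL = 60/98 = 30/49
sR = 60/50 = 6/5
mL = 1·sL + 1/2·sR = 297/245
mR = 1/2·sL + 1·sR = 369/245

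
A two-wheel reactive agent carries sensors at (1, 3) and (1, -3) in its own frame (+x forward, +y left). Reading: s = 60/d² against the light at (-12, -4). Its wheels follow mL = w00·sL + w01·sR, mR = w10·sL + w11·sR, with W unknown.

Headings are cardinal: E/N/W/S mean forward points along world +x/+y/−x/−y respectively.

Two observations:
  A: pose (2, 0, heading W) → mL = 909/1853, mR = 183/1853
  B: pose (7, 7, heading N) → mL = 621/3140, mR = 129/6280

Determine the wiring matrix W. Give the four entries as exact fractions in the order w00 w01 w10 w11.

obs A: pose=(2,0,W) → sL=6/17, sR=30/109, mL=909/1853, mR=183/1853
obs B: pose=(7,7,N) → sL=3/20, sR=15/157, mL=621/3140, mR=129/6280
sensor matrix S = [[6/17, 30/109], [3/20, 15/157]]; det S = -4401/581842
solve [mL_A; mL_B] = S·[w00; w01] and [mR_A; mR_B] = S·[w10; w11]:
  w00 = 1, w01 = 1/2, w10 = -1/2, w11 = 1

1 1/2 -1/2 1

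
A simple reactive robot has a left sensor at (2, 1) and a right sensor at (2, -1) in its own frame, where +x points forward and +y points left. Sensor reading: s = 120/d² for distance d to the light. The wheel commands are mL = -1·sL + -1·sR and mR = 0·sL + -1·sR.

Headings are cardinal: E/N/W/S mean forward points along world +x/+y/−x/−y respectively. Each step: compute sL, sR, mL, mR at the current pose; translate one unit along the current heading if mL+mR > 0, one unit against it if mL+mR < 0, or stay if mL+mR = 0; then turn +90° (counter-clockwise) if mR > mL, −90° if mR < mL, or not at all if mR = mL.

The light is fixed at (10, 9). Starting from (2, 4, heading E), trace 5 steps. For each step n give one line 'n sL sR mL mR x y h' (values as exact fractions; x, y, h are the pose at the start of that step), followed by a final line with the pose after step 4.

n=0: pose=(2,4,E); sL=30/13, sR=5/3; mL=-155/39, mR=-5/3; mL+mR=-220/39 → advance -1; mR−mL=30/13 → turn +1·90°
n=1: pose=(1,4,N); sL=120/109, sR=120/73; mL=-21840/7957, mR=-120/73; mL+mR=-34920/7957 → advance -1; mR−mL=120/109 → turn +1·90°
n=2: pose=(1,3,W); sL=12/17, sR=60/73; mL=-1896/1241, mR=-60/73; mL+mR=-2916/1241 → advance -1; mR−mL=12/17 → turn +1·90°
n=3: pose=(2,3,S); sL=120/113, sR=24/29; mL=-6192/3277, mR=-24/29; mL+mR=-8904/3277 → advance -1; mR−mL=120/113 → turn +1·90°
n=4: pose=(2,4,E); sL=30/13, sR=5/3; mL=-155/39, mR=-5/3; mL+mR=-220/39 → advance -1; mR−mL=30/13 → turn +1·90°

0 30/13 5/3 -155/39 -5/3 2 4 E
1 120/109 120/73 -21840/7957 -120/73 1 4 N
2 12/17 60/73 -1896/1241 -60/73 1 3 W
3 120/113 24/29 -6192/3277 -24/29 2 3 S
4 30/13 5/3 -155/39 -5/3 2 4 E
final 1 4 N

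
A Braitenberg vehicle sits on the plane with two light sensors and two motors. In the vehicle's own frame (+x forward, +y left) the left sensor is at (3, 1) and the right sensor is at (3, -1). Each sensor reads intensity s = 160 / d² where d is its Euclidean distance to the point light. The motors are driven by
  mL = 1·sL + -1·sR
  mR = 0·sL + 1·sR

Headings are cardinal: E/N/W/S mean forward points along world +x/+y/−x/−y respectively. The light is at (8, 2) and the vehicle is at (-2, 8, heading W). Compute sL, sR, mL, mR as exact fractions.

80/97 80/109 960/10573 80/109

left sensor world pos  = (-5, 7); dL² = 194
right sensor world pos = (-5, 9); dR² = 218
sL = 160/194 = 80/97
sR = 160/218 = 80/109
mL = 1·sL + -1·sR = 960/10573
mR = 0·sL + 1·sR = 80/109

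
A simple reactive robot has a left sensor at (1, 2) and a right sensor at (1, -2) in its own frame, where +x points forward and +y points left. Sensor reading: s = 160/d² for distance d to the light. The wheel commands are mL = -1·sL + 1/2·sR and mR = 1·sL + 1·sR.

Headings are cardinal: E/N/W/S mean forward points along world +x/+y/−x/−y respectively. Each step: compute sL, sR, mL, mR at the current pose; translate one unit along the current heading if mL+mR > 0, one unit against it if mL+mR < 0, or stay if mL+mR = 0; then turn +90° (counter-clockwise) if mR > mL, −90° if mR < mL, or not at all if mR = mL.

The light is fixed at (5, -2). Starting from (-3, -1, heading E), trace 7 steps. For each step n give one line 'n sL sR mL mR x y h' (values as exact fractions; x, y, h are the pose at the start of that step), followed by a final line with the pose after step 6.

0 80/29 16/5 -168/145 864/145 -3 -1 E
1 32/17 160/29 432/493 3648/493 -2 -1 N
2 5/2 2 -3/2 9/2 -2 0 W
3 160/37 160/101 -13200/3737 22080/3737 -3 0 S
4 80/29 16/5 -168/145 864/145 -3 -1 E
5 32/17 160/29 432/493 3648/493 -2 -1 N
6 5/2 2 -3/2 9/2 -2 0 W
final -3 0 S

n=0: pose=(-3,-1,E); sL=80/29, sR=16/5; mL=-168/145, mR=864/145; mL+mR=24/5 → advance +1; mR−mL=1032/145 → turn +1·90°
n=1: pose=(-2,-1,N); sL=32/17, sR=160/29; mL=432/493, mR=3648/493; mL+mR=240/29 → advance +1; mR−mL=3216/493 → turn +1·90°
n=2: pose=(-2,0,W); sL=5/2, sR=2; mL=-3/2, mR=9/2; mL+mR=3 → advance +1; mR−mL=6 → turn +1·90°
n=3: pose=(-3,0,S); sL=160/37, sR=160/101; mL=-13200/3737, mR=22080/3737; mL+mR=240/101 → advance +1; mR−mL=35280/3737 → turn +1·90°
n=4: pose=(-3,-1,E); sL=80/29, sR=16/5; mL=-168/145, mR=864/145; mL+mR=24/5 → advance +1; mR−mL=1032/145 → turn +1·90°
n=5: pose=(-2,-1,N); sL=32/17, sR=160/29; mL=432/493, mR=3648/493; mL+mR=240/29 → advance +1; mR−mL=3216/493 → turn +1·90°
n=6: pose=(-2,0,W); sL=5/2, sR=2; mL=-3/2, mR=9/2; mL+mR=3 → advance +1; mR−mL=6 → turn +1·90°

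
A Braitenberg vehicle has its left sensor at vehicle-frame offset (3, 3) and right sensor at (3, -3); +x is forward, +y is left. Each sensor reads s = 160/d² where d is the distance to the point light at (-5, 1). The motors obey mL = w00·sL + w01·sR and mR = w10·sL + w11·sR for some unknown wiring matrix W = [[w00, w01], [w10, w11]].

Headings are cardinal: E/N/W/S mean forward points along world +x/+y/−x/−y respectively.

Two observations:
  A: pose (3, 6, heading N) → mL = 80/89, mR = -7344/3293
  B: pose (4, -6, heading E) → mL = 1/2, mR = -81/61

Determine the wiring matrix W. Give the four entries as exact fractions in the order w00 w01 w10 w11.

obs A: pose=(3,6,N) → sL=160/89, sR=32/37, mL=80/89, mR=-7344/3293
obs B: pose=(4,-6,E) → sL=1, sR=40/61, mL=1/2, mR=-81/61
sensor matrix S = [[160/89, 32/37], [1, 40/61]]; det S = 63072/200873
solve [mL_A; mL_B] = S·[w00; w01] and [mR_A; mR_B] = S·[w10; w11]:
  w00 = 1/2, w01 = 0, w10 = -1, w11 = -1/2

1/2 0 -1 -1/2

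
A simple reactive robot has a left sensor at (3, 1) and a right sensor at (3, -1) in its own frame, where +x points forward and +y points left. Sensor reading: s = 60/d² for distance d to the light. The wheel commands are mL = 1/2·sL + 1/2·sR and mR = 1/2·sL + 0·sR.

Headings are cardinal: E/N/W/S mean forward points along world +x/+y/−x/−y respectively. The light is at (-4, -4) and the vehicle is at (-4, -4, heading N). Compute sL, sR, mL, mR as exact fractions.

left sensor world pos  = (-5, -1); dL² = 10
right sensor world pos = (-3, -1); dR² = 10
sL = 60/10 = 6
sR = 60/10 = 6
mL = 1/2·sL + 1/2·sR = 6
mR = 1/2·sL + 0·sR = 3

6 6 6 3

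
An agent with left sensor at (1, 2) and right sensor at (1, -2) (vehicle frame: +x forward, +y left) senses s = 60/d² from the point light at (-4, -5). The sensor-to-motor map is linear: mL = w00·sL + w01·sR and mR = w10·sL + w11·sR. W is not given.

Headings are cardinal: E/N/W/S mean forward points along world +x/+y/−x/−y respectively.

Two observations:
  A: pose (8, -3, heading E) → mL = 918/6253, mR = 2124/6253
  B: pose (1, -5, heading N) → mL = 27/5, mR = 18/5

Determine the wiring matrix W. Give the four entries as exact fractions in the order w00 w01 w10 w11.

1 -1/2 1/2 1/2

obs A: pose=(8,-3,E) → sL=12/37, sR=60/169, mL=918/6253, mR=2124/6253
obs B: pose=(1,-5,N) → sL=6, sR=6/5, mL=27/5, mR=18/5
sensor matrix S = [[12/37, 60/169], [6, 6/5]]; det S = -54432/31265
solve [mL_A; mL_B] = S·[w00; w01] and [mR_A; mR_B] = S·[w10; w11]:
  w00 = 1, w01 = -1/2, w10 = 1/2, w11 = 1/2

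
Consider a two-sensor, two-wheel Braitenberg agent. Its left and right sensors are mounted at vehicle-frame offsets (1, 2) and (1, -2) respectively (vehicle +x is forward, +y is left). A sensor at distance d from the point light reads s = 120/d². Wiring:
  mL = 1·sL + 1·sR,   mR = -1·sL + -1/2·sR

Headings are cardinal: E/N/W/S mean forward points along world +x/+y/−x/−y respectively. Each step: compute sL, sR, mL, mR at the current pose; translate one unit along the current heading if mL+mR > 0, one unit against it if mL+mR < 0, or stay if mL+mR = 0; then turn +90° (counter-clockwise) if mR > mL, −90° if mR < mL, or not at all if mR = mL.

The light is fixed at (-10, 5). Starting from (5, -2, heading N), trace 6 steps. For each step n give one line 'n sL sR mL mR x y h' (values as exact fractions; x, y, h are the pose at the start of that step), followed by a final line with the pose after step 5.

n=0: pose=(5,-2,N); sL=24/41, sR=24/65; mL=2544/2665, mR=-2052/2665; mL+mR=12/65 → advance +1; mR−mL=-4596/2665 → turn -1·90°
n=1: pose=(5,-1,E); sL=15/34, sR=3/8; mL=111/136, mR=-171/272; mL+mR=3/16 → advance +1; mR−mL=-393/272 → turn -1·90°
n=2: pose=(6,-1,S); sL=120/373, sR=24/49; mL=14832/18277, mR=-10356/18277; mL+mR=12/49 → advance +1; mR−mL=-25188/18277 → turn -1·90°
n=3: pose=(6,-2,W); sL=20/51, sR=12/25; mL=1112/1275, mR=-806/1275; mL+mR=6/25 → advance +1; mR−mL=-1918/1275 → turn -1·90°
n=4: pose=(5,-2,N); sL=24/41, sR=24/65; mL=2544/2665, mR=-2052/2665; mL+mR=12/65 → advance +1; mR−mL=-4596/2665 → turn -1·90°
n=5: pose=(5,-1,E); sL=15/34, sR=3/8; mL=111/136, mR=-171/272; mL+mR=3/16 → advance +1; mR−mL=-393/272 → turn -1·90°

0 24/41 24/65 2544/2665 -2052/2665 5 -2 N
1 15/34 3/8 111/136 -171/272 5 -1 E
2 120/373 24/49 14832/18277 -10356/18277 6 -1 S
3 20/51 12/25 1112/1275 -806/1275 6 -2 W
4 24/41 24/65 2544/2665 -2052/2665 5 -2 N
5 15/34 3/8 111/136 -171/272 5 -1 E
final 6 -1 S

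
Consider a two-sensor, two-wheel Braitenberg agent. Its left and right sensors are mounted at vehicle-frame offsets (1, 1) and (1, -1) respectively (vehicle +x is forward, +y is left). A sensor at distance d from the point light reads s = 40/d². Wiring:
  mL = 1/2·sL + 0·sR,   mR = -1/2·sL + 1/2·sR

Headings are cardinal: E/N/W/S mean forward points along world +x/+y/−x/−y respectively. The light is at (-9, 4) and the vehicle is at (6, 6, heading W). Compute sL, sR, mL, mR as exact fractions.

40/197 8/41 20/197 -32/8077

left sensor world pos  = (5, 5); dL² = 197
right sensor world pos = (5, 7); dR² = 205
sL = 40/197 = 40/197
sR = 40/205 = 8/41
mL = 1/2·sL + 0·sR = 20/197
mR = -1/2·sL + 1/2·sR = -32/8077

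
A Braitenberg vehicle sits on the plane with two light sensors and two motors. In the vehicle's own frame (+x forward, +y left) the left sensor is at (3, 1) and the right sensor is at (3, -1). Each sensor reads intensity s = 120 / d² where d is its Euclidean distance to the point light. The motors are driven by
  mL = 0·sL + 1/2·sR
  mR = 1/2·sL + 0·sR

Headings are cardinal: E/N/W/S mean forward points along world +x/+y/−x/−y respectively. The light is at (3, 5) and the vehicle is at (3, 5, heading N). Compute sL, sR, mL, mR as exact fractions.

left sensor world pos  = (2, 8); dL² = 10
right sensor world pos = (4, 8); dR² = 10
sL = 120/10 = 12
sR = 120/10 = 12
mL = 0·sL + 1/2·sR = 6
mR = 1/2·sL + 0·sR = 6

12 12 6 6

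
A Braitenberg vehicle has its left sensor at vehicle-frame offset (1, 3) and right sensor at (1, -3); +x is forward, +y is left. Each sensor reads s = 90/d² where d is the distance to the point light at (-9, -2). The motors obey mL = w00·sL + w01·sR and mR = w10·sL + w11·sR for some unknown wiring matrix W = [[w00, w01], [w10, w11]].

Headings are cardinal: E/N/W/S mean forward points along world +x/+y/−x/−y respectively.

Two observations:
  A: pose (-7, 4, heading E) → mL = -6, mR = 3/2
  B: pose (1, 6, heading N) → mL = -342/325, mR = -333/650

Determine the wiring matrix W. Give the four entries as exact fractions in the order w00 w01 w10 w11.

-1 -1 -1 1/2

obs A: pose=(-7,4,E) → sL=1, sR=5, mL=-6, mR=3/2
obs B: pose=(1,6,N) → sL=9/13, sR=9/25, mL=-342/325, mR=-333/650
sensor matrix S = [[1, 5], [9/13, 9/25]]; det S = -1008/325
solve [mL_A; mL_B] = S·[w00; w01] and [mR_A; mR_B] = S·[w10; w11]:
  w00 = -1, w01 = -1, w10 = -1, w11 = 1/2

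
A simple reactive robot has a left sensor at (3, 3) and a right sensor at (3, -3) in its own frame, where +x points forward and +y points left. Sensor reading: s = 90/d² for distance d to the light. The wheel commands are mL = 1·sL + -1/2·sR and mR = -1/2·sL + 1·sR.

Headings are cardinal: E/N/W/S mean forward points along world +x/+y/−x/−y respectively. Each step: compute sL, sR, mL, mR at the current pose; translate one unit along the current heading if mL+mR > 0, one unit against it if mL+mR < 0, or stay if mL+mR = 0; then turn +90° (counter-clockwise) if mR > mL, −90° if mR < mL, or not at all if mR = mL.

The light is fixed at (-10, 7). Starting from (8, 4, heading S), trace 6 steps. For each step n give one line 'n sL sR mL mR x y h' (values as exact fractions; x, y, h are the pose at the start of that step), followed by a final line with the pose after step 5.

0 10/53 10/29 25/1537 385/1537 8 4 S
1 45/221 9/49 2421/21658 1773/21658 8 3 E
2 90/533 18/61 693/32513 6849/32513 9 3 S
3 45/244 45/274 855/8357 4815/66856 9 2 E
4 90/593 90/353 5085/209329 37485/209329 10 2 S
5 45/269 9/61 3069/32818 2097/32818 10 1 E
final 11 1 S

n=0: pose=(8,4,S); sL=10/53, sR=10/29; mL=25/1537, mR=385/1537; mL+mR=410/1537 → advance +1; mR−mL=360/1537 → turn +1·90°
n=1: pose=(8,3,E); sL=45/221, sR=9/49; mL=2421/21658, mR=1773/21658; mL+mR=2097/10829 → advance +1; mR−mL=-324/10829 → turn -1·90°
n=2: pose=(9,3,S); sL=90/533, sR=18/61; mL=693/32513, mR=6849/32513; mL+mR=7542/32513 → advance +1; mR−mL=6156/32513 → turn +1·90°
n=3: pose=(9,2,E); sL=45/244, sR=45/274; mL=855/8357, mR=4815/66856; mL+mR=11655/66856 → advance +1; mR−mL=-2025/66856 → turn -1·90°
n=4: pose=(10,2,S); sL=90/593, sR=90/353; mL=5085/209329, mR=37485/209329; mL+mR=42570/209329 → advance +1; mR−mL=32400/209329 → turn +1·90°
n=5: pose=(10,1,E); sL=45/269, sR=9/61; mL=3069/32818, mR=2097/32818; mL+mR=2583/16409 → advance +1; mR−mL=-486/16409 → turn -1·90°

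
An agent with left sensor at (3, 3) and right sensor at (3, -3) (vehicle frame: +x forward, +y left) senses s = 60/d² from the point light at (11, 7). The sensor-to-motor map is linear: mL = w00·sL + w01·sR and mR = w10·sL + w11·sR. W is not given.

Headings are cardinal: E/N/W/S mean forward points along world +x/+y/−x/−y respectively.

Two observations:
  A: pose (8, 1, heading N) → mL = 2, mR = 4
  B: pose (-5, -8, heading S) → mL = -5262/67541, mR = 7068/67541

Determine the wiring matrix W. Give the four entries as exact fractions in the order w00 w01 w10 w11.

obs A: pose=(8,1,N) → sL=4/3, sR=20/3, mL=2, mR=4
obs B: pose=(-5,-8,S) → sL=60/493, sR=12/137, mL=-5262/67541, mR=7068/67541
sensor matrix S = [[4/3, 20/3], [60/493, 12/137]]; det S = -46912/67541
solve [mL_A; mL_B] = S·[w00; w01] and [mR_A; mR_B] = S·[w10; w11]:
  w00 = -1, w01 = 1/2, w10 = 1/2, w11 = 1/2

-1 1/2 1/2 1/2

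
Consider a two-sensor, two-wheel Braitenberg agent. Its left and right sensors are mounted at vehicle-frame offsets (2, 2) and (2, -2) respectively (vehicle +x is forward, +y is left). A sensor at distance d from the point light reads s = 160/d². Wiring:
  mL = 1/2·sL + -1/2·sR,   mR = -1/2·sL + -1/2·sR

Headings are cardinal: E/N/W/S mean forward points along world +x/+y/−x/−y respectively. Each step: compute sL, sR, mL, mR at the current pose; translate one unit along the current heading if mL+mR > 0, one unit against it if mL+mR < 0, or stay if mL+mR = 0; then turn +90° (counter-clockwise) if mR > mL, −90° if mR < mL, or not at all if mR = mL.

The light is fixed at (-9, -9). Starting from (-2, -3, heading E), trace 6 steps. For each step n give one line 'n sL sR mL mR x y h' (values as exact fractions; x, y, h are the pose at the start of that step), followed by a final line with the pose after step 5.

0 32/29 160/97 -768/2813 -3872/2813 -2 -3 E
1 2 5 -3/2 -7/2 -3 -3 S
2 160/41 160/97 4480/3977 -11040/3977 -3 -2 W
3 80/53 80/81 1120/4293 -5360/4293 -2 -2 N
4 32/29 160/97 -768/2813 -3872/2813 -2 -3 E
5 2 5 -3/2 -7/2 -3 -3 S
final -3 -2 W

n=0: pose=(-2,-3,E); sL=32/29, sR=160/97; mL=-768/2813, mR=-3872/2813; mL+mR=-160/97 → advance -1; mR−mL=-32/29 → turn -1·90°
n=1: pose=(-3,-3,S); sL=2, sR=5; mL=-3/2, mR=-7/2; mL+mR=-5 → advance -1; mR−mL=-2 → turn -1·90°
n=2: pose=(-3,-2,W); sL=160/41, sR=160/97; mL=4480/3977, mR=-11040/3977; mL+mR=-160/97 → advance -1; mR−mL=-160/41 → turn -1·90°
n=3: pose=(-2,-2,N); sL=80/53, sR=80/81; mL=1120/4293, mR=-5360/4293; mL+mR=-80/81 → advance -1; mR−mL=-80/53 → turn -1·90°
n=4: pose=(-2,-3,E); sL=32/29, sR=160/97; mL=-768/2813, mR=-3872/2813; mL+mR=-160/97 → advance -1; mR−mL=-32/29 → turn -1·90°
n=5: pose=(-3,-3,S); sL=2, sR=5; mL=-3/2, mR=-7/2; mL+mR=-5 → advance -1; mR−mL=-2 → turn -1·90°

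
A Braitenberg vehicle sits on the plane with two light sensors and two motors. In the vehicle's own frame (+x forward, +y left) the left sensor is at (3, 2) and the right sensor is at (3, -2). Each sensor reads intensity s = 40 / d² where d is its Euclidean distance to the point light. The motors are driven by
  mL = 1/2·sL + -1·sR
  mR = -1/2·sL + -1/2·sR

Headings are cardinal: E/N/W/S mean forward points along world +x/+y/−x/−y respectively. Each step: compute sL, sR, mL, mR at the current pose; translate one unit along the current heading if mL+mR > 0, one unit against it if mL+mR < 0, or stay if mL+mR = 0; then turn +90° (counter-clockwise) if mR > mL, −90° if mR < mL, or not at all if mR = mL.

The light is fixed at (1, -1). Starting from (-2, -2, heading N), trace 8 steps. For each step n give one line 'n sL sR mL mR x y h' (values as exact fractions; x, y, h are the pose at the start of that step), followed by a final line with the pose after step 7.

n=0: pose=(-2,-2,N); sL=40/29, sR=8; mL=-212/29, mR=-136/29; mL+mR=-12 → advance -1; mR−mL=76/29 → turn +1·90°
n=1: pose=(-2,-3,W); sL=10/13, sR=10/9; mL=-85/117, mR=-110/117; mL+mR=-5/3 → advance -1; mR−mL=-25/117 → turn -1·90°
n=2: pose=(-1,-3,N); sL=40/17, sR=40; mL=-660/17, mR=-360/17; mL+mR=-60 → advance -1; mR−mL=300/17 → turn +1·90°
n=3: pose=(-1,-4,W); sL=4/5, sR=20/13; mL=-74/65, mR=-76/65; mL+mR=-30/13 → advance -1; mR−mL=-2/65 → turn -1·90°
n=4: pose=(0,-4,N); sL=40/9, sR=40; mL=-340/9, mR=-200/9; mL+mR=-60 → advance -1; mR−mL=140/9 → turn +1·90°
n=5: pose=(0,-5,W); sL=10/13, sR=2; mL=-21/13, mR=-18/13; mL+mR=-3 → advance -1; mR−mL=3/13 → turn +1·90°
n=6: pose=(1,-5,S); sL=40/53, sR=40/53; mL=-20/53, mR=-40/53; mL+mR=-60/53 → advance -1; mR−mL=-20/53 → turn -1·90°
n=7: pose=(1,-4,W); sL=20/17, sR=4; mL=-58/17, mR=-44/17; mL+mR=-6 → advance -1; mR−mL=14/17 → turn +1·90°

0 40/29 8 -212/29 -136/29 -2 -2 N
1 10/13 10/9 -85/117 -110/117 -2 -3 W
2 40/17 40 -660/17 -360/17 -1 -3 N
3 4/5 20/13 -74/65 -76/65 -1 -4 W
4 40/9 40 -340/9 -200/9 0 -4 N
5 10/13 2 -21/13 -18/13 0 -5 W
6 40/53 40/53 -20/53 -40/53 1 -5 S
7 20/17 4 -58/17 -44/17 1 -4 W
final 2 -4 S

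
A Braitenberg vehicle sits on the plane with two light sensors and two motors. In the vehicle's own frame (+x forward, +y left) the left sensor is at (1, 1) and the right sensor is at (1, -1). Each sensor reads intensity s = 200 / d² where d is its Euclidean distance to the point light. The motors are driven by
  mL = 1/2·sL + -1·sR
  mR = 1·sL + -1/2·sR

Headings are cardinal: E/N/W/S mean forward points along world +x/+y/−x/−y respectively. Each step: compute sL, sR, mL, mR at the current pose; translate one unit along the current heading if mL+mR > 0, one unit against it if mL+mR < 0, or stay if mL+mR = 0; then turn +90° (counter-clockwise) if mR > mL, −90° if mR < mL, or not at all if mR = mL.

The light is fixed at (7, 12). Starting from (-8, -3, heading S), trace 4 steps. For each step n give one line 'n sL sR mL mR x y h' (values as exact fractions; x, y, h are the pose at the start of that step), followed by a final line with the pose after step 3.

0 50/113 25/64 -1225/7232 3575/14464 -8 -3 S
1 200/421 40/97 -7140/40837 10980/40837 -8 -4 E
2 4/9 100/197 -506/1773 338/1773 -7 -4 N
3 200/549 200/481 -61700/264069 41300/264069 -7 -5 W
final -6 -5 S

n=0: pose=(-8,-3,S); sL=50/113, sR=25/64; mL=-1225/7232, mR=3575/14464; mL+mR=1125/14464 → advance +1; mR−mL=6025/14464 → turn +1·90°
n=1: pose=(-8,-4,E); sL=200/421, sR=40/97; mL=-7140/40837, mR=10980/40837; mL+mR=3840/40837 → advance +1; mR−mL=18120/40837 → turn +1·90°
n=2: pose=(-7,-4,N); sL=4/9, sR=100/197; mL=-506/1773, mR=338/1773; mL+mR=-56/591 → advance -1; mR−mL=844/1773 → turn +1·90°
n=3: pose=(-7,-5,W); sL=200/549, sR=200/481; mL=-61700/264069, mR=41300/264069; mL+mR=-6800/88023 → advance -1; mR−mL=103000/264069 → turn +1·90°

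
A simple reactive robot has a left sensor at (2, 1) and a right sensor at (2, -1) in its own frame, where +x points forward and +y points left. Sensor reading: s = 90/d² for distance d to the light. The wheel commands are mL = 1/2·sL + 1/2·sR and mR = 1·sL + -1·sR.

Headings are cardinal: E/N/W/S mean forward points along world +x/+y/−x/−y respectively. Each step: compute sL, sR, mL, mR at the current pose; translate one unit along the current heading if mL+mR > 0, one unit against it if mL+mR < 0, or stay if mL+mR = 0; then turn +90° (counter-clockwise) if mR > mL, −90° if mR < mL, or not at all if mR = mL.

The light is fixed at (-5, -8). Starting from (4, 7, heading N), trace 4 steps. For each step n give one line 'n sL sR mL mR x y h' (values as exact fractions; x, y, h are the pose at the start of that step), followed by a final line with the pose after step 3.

n=0: pose=(4,7,N); sL=90/353, sR=90/389; mL=33390/137317, mR=3240/137317; mL+mR=36630/137317 → advance +1; mR−mL=-30150/137317 → turn -1·90°
n=1: pose=(4,8,E); sL=9/41, sR=45/173; mL=1701/7093, mR=-288/7093; mL+mR=1413/7093 → advance +1; mR−mL=-1989/7093 → turn -1·90°
n=2: pose=(5,8,S); sL=90/317, sR=90/277; mL=26730/87809, mR=-3600/87809; mL+mR=23130/87809 → advance +1; mR−mL=-30330/87809 → turn -1·90°
n=3: pose=(5,7,W); sL=9/26, sR=9/32; mL=261/832, mR=27/416; mL+mR=315/832 → advance +1; mR−mL=-207/832 → turn -1·90°

0 90/353 90/389 33390/137317 3240/137317 4 7 N
1 9/41 45/173 1701/7093 -288/7093 4 8 E
2 90/317 90/277 26730/87809 -3600/87809 5 8 S
3 9/26 9/32 261/832 27/416 5 7 W
final 4 7 N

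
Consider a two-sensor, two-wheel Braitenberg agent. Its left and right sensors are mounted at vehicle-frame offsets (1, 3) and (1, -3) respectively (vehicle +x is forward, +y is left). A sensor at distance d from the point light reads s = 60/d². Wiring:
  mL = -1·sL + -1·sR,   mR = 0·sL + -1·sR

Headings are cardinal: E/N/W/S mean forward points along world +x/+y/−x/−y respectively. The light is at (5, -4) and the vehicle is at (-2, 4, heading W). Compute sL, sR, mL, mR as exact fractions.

60/89 12/37 -3288/3293 -12/37

left sensor world pos  = (-3, 1); dL² = 89
right sensor world pos = (-3, 7); dR² = 185
sL = 60/89 = 60/89
sR = 60/185 = 12/37
mL = -1·sL + -1·sR = -3288/3293
mR = 0·sL + -1·sR = -12/37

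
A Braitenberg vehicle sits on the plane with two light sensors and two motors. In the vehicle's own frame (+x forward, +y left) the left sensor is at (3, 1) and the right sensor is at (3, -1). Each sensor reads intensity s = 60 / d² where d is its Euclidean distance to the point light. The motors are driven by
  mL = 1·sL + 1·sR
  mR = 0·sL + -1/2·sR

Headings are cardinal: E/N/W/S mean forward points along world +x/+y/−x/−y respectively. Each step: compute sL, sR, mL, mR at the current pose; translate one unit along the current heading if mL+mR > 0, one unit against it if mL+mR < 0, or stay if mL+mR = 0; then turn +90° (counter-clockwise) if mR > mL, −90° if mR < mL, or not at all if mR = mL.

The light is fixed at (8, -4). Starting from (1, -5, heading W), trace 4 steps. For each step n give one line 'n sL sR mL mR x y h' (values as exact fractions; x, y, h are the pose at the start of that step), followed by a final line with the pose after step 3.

0 15/26 3/5 153/130 -3/10 1 -5 W
1 12/17 60/53 1656/901 -30/53 0 -5 N
2 30/13 30/13 60/13 -15/13 0 -4 E
3 4/3 60/73 472/219 -30/73 1 -4 S
final 1 -5 W

n=0: pose=(1,-5,W); sL=15/26, sR=3/5; mL=153/130, mR=-3/10; mL+mR=57/65 → advance +1; mR−mL=-96/65 → turn -1·90°
n=1: pose=(0,-5,N); sL=12/17, sR=60/53; mL=1656/901, mR=-30/53; mL+mR=1146/901 → advance +1; mR−mL=-2166/901 → turn -1·90°
n=2: pose=(0,-4,E); sL=30/13, sR=30/13; mL=60/13, mR=-15/13; mL+mR=45/13 → advance +1; mR−mL=-75/13 → turn -1·90°
n=3: pose=(1,-4,S); sL=4/3, sR=60/73; mL=472/219, mR=-30/73; mL+mR=382/219 → advance +1; mR−mL=-562/219 → turn -1·90°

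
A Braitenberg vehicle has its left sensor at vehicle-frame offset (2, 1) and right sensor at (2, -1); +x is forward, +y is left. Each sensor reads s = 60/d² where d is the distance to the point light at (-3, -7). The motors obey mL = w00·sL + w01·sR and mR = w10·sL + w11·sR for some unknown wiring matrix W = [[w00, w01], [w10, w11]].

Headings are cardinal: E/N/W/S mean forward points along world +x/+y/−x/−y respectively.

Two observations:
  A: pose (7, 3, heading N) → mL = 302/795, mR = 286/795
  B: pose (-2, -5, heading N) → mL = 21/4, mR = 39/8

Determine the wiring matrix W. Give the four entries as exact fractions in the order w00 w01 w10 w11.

obs A: pose=(7,3,N) → sL=4/15, sR=12/53, mL=302/795, mR=286/795
obs B: pose=(-2,-5,N) → sL=15/4, sR=3, mL=21/4, mR=39/8
sensor matrix S = [[4/15, 12/53], [15/4, 3]]; det S = -13/265
solve [mL_A; mL_B] = S·[w00; w01] and [mR_A; mR_B] = S·[w10; w11]:
  w00 = 1, w01 = 1/2, w10 = 1/2, w11 = 1

1 1/2 1/2 1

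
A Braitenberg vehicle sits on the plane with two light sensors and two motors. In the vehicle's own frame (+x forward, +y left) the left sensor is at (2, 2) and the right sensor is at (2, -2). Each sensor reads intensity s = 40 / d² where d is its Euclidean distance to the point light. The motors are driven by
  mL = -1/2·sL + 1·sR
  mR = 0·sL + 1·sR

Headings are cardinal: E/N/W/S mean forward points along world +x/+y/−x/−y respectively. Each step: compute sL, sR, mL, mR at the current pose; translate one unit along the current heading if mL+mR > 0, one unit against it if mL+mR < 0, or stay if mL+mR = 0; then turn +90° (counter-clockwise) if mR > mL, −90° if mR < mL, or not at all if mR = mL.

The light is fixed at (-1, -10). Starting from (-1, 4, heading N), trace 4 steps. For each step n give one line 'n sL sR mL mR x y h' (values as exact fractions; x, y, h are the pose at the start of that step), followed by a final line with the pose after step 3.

0 2/13 2/13 1/13 2/13 -1 4 N
1 40/173 40/293 1060/50689 40/293 -1 5 W
2 4/17 20/89 162/1513 20/89 -2 5 S
3 40/257 8/29 1476/7453 8/29 -2 4 E
final -1 4 N

n=0: pose=(-1,4,N); sL=2/13, sR=2/13; mL=1/13, mR=2/13; mL+mR=3/13 → advance +1; mR−mL=1/13 → turn +1·90°
n=1: pose=(-1,5,W); sL=40/173, sR=40/293; mL=1060/50689, mR=40/293; mL+mR=7980/50689 → advance +1; mR−mL=20/173 → turn +1·90°
n=2: pose=(-2,5,S); sL=4/17, sR=20/89; mL=162/1513, mR=20/89; mL+mR=502/1513 → advance +1; mR−mL=2/17 → turn +1·90°
n=3: pose=(-2,4,E); sL=40/257, sR=8/29; mL=1476/7453, mR=8/29; mL+mR=3532/7453 → advance +1; mR−mL=20/257 → turn +1·90°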